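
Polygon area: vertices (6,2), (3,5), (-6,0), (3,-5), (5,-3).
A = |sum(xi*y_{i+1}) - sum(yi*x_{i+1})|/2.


sum(xi*y_{i+1}) = 6*5 + 3*0 - 6*(-5) + 3*(-3) + 5*2 = 61
sum(yi*x_{i+1}) = 2*3 + 5*(-6) + 0*3 - 5*5 - 3*6 = -67
Area = |61 + 67|/2 = 128/2 = 64.0000

64.0000 sq units


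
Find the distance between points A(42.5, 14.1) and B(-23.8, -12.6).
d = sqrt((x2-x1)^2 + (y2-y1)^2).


dx = -23.8 - 42.5 = -66.3
dy = -12.6 - 14.1 = -26.7
d = sqrt(4395.69 + 712.89) = sqrt(5108.58) = 71.4743

71.4743


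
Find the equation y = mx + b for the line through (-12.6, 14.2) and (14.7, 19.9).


m = (5.7)/(27.3) = 0.2088
b = y1 - m*x1 = 14.2 - (5.7*(-12.6))/(27.3) = 14.2 + 2.6308 = 16.8308

y = 0.2088x + 16.8308


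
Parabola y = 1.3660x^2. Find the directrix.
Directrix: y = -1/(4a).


a = 1.3660
1/(4a) = 0.1830
directrix: y = -0.1830 = -0.1830

y = -0.1830


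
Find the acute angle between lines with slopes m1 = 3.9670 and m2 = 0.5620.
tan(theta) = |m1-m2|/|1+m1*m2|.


m1-m2 = 3.405
1+m1*m2 = 3.229454
tan(theta) = |3.405/3.229454| = 1.054358
theta = arctan(|3.405/3.229454|) = 46.5157 degrees (acute angle)

46.5157 degrees


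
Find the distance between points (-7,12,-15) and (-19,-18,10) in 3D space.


dx=-12, dy=-30, dz=25
d = sqrt(144+900+625) = sqrt(1669) = 40.8534

40.8534


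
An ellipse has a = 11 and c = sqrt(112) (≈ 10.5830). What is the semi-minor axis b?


b^2 = 11^2 - (sqrt(112))^2 = 121 - 112 = 9
b = sqrt(9) = 3

b = 3


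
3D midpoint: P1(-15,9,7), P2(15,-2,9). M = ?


Mx = (-15+15)/2 = 0
My = (9- 2)/2 = 3.5000
Mz = (7+9)/2 = 8.0000

M = (0, 3.5000, 8.0000)


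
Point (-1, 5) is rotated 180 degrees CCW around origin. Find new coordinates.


cos(180) = -1, sin(180) = 0
x' = -1*(-1) - 5*0 = 1
y' = -1*0 + 5*(-1) = -5

(1, -5)


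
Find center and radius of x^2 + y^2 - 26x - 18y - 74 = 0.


h = -D/2 = 26/2 = 13
k = -E/2 = 18/2 = 9
r^2 = h^2 + k^2 - F = 169 + 81 + 74 = 324
r = 18

Center (13, 9), radius = 18


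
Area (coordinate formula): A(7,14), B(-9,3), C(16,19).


7*(3-19) = -112
-9*(19-14) = -45
16*(14-3) = 176
sum = 19
Area = |19|/2 = 9.5000

9.5000 sq units


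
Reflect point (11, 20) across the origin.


Reflection rule for origin: (-x, -y)
(11, 20) -> (-11, -20)

(-11, -20)


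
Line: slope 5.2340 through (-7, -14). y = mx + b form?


y + 14 = 5.2340(x + 7)
y = 5.2340x - 14 - 5.2340*(-7)
y = 5.2340x + 22.6380

y = 5.2340x + 22.6380


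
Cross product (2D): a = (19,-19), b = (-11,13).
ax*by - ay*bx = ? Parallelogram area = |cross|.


cross = 19*13 + 19*(-11) = 247 - 209 = 38
Parallelogram area = |38| = 38

cross = 38, parallelogram area = 38


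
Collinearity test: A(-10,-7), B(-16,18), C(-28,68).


-10*(18-68) - 16*(68+ 7) - 28*(-7-18)
= 500 - 1200 + 700 = 0

Yes, collinear (determinant = 0)


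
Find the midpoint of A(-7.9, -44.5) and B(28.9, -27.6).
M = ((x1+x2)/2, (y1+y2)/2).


Mx = (-7.9 + 28.9)/2 = 21.0/2 = 10.5000
My = (-44.5 - 27.6)/2 = -72.1/2 = -36.0500

(10.5000, -36.0500)


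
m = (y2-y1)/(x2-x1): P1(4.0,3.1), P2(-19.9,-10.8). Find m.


dy = -10.8 - 3.1 = -13.9
dx = -19.9 - 4.0 = -23.9
m = -13.9/(-23.9) = 0.5816

m = 0.5816


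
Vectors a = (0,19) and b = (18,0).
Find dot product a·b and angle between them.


a·b = 0*18 + 19*0 = 0 + 0 = 0
|a| = sqrt(0+361) = 19.0000
|b| = sqrt(324+0) = 18.0000
cos(theta) = 0/(sqrt(361)*sqrt(324)) = 0/sqrt(116964) = 0
theta = arccos(0/sqrt(116964)) = 90.0000 degrees

a·b = 0, theta = 90.0000 deg


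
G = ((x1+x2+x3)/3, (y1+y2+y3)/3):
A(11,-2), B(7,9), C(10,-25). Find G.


Gx = (11+7+10)/3 = 28/3 = 9.3333
Gy = (-2+9- 25)/3 = -18/3 = -6.0000

G = (9.3333, -6.0000)


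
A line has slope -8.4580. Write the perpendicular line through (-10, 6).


Perpendicular slope = -1/m1 = -1/(-8.4580) = 0.1182
b2 = y0 - m2*x0 = 6 - 10/(-8.4580) = 6 + 1.1823 = 7.1823

y = 0.1182x + 7.1823


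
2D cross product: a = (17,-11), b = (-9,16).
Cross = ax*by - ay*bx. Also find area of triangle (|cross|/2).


cross = 17*16 + 11*(-9) = 272 - 99 = 173
Triangle area = |173|/2 = 173/2 = 86.5000

cross = 173, triangle area = 86.5000


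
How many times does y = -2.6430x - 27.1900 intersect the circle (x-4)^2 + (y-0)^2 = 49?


Substitute y = -2.6430x - 27.1900: (x-4)^2 + (-2.6430x- 27.1900-0)^2 = 49
Expand to Ax^2 + Bx + C = 0, where b-k = -27.19
A = 1+m^2 = 7.985449
B = 2(m(b-k) - h) = 2(-2.6430*(-27.19) - 4) = 135.72634
C = h^2 + (b-k)^2 - r^2 = 16 + 739.2961 - 49 = 706.2961
disc = B^2-4AC = 18421.6394 - 22560.3659 = -4138.7265
disc < 0

0 intersection points


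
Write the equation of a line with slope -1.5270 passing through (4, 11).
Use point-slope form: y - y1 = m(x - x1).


y - 11 = -1.5270(x - 4)
y = -1.5270x + 11 + 1.5270*4
y = -1.5270x + 17.1080

y = -1.5270x + 17.1080


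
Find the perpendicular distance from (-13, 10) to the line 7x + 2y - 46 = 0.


|7*(-13) + 2*10 - 46| = |-117| = 117
sqrt(49 + 4) = sqrt(53) = 7.2801
d = 117/sqrt(53) = 16.0712

16.0712


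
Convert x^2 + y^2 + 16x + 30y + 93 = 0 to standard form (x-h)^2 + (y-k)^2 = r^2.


h = -D/2 = -16/2 = -8
k = -E/2 = -30/2 = -15
r^2 = h^2 + k^2 - F = 64 + 225 - 93 = 196
r = 14

Center (-8, -15), radius = 14


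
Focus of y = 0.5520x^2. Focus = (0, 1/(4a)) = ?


a = 0.5520
4a = 2.2080
focus = (0, 1/2.2080) = (0, 0.4529)

Focus = (0, 0.4529)


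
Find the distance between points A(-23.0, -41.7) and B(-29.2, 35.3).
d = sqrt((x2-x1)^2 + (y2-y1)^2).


dx = -29.2 + 23.0 = -6.2
dy = 35.3 + 41.7 = 77.0
d = sqrt(38.44 + 5929.0) = sqrt(5967.44) = 77.2492

77.2492


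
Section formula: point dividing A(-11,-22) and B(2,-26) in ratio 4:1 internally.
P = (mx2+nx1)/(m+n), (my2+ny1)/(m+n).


Px = (4*2 + 1*(-11))/5 = -3/5 = -0.6000
Py = (4*(-26) + 1*(-22))/5 = -126/5 = -25.2000

P = (-0.6000, -25.2000)


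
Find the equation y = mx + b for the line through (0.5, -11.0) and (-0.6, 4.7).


m = (15.7)/(-1.1) = -14.2727
b = y1 - m*x1 = -11.0 - (15.7*0.5)/(-1.1) = -11.0 + 7.1364 = -3.8636

y = -14.2727x - 3.8636


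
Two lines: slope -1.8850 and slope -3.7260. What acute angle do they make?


m1-m2 = 1.841
1+m1*m2 = 8.02351
tan(theta) = |1.841/8.02351| = 0.229451
theta = arctan(|1.841/8.02351|) = 12.9229 degrees (acute angle)

12.9229 degrees


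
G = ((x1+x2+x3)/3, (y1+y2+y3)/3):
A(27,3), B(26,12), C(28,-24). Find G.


Gx = (27+26+28)/3 = 81/3 = 27.0000
Gy = (3+12- 24)/3 = -9/3 = -3.0000

G = (27.0000, -3.0000)


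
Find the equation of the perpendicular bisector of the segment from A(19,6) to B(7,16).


Midpoint = (13, 11)
Slope of AB = dy/dx = 10/(-12) = -0.8333
Perp slope = -dx/dy = 12/10 = 1.2000
b = My - (perp slope)*Mx = 11 + (-12*13)/10 = 11 - 15.6000 = -4.6000

y = 1.2000x - 4.6000


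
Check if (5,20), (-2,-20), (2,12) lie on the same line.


5*(-20-12) - 2*(12-20) + 2*(20+ 20)
= -160 + 16 + 80 = -64

No, not collinear (determinant = -64)


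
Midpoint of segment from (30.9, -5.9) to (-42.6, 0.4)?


Mx = (30.9 - 42.6)/2 = -11.7/2 = -5.8500
My = (-5.9 + 0.4)/2 = -5.5/2 = -2.7500

(-5.8500, -2.7500)


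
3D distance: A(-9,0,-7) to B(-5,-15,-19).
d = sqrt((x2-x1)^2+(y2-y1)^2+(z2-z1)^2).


dx=4, dy=-15, dz=-12
d = sqrt(16+225+144) = sqrt(385) = 19.6214

19.6214


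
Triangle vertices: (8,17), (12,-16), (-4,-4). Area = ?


8*(-16+ 4) = -96
12*(-4-17) = -252
-4*(17+ 16) = -132
sum = -480
Area = |-480|/2 = 240.0000

240.0000 sq units


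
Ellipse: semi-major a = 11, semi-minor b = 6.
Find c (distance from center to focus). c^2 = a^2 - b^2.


c^2 = 11^2 - 6^2 = 121 - 36 = 85
c = sqrt(85) = 9.2195

c = 9.2195


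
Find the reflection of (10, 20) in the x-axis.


Reflection rule for x-axis: (x, -y)
(10, 20) -> (10, -20)

(10, -20)


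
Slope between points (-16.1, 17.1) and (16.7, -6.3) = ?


dy = -6.3 - 17.1 = -23.4
dx = 16.7 + 16.1 = 32.8
m = -23.4/32.8 = -0.7134

m = -0.7134


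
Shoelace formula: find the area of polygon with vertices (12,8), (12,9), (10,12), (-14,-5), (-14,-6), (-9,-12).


sum(xi*y_{i+1}) = 12*9 + 12*12 + 10*(-5) - 14*(-6) - 14*(-12) - 9*8 = 382
sum(yi*x_{i+1}) = 8*12 + 9*10 + 12*(-14) - 5*(-14) - 6*(-9) - 12*12 = -2
Area = |382 + 2|/2 = 384/2 = 192.0000

192.0000 sq units


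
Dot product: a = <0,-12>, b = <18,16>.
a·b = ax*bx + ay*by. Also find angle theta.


a·b = 0*18 - 12*16 = 0 - 192 = -192
|a| = sqrt(0+144) = 12.0000
|b| = sqrt(324+256) = 24.0832
cos(theta) = -192/(sqrt(144)*sqrt(580)) = -192/sqrt(83520) = -0.664364
theta = arccos(-192/sqrt(83520)) = 131.6335 degrees

a·b = -192, theta = 131.6335 deg


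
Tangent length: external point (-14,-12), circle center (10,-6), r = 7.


d = sqrt((-14-10)^2 + (-12+ 6)^2) = sqrt(576+36) = 24.7386
L = sqrt(612.0000 - 49) = sqrt(563.0000) = 23.7276

23.7276


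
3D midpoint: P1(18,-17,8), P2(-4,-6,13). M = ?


Mx = (18- 4)/2 = 7.0000
My = (-17- 6)/2 = -11.5000
Mz = (8+13)/2 = 10.5000

M = (7.0000, -11.5000, 10.5000)


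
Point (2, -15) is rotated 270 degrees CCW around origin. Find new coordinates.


cos(270) = 0, sin(270) = -1
x' = 2*0 + 15*(-1) = -15
y' = 2*(-1) - 15*0 = -2

(-15, -2)


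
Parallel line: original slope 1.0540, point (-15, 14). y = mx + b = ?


Parallel lines have equal slopes.
m2 = 1.0540
b2 = 14 - 1.0540*(-15) = 29.8100

y = 1.0540x + 29.8100


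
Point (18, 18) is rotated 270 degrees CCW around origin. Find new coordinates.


cos(270) = 0, sin(270) = -1
x' = 18*0 - 18*(-1) = 18
y' = 18*(-1) + 18*0 = -18

(18, -18)


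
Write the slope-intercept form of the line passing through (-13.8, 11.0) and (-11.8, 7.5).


m = (-3.5)/(2.0) = -1.7500
b = y1 - m*x1 = 11.0 - (-3.5*(-13.8))/(2.0) = 11.0 - 24.1500 = -13.1500

y = -1.7500x - 13.1500


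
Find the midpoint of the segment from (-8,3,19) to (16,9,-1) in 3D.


Mx = (-8+16)/2 = 4.0000
My = (3+9)/2 = 6.0000
Mz = (19- 1)/2 = 9.0000

M = (4.0000, 6.0000, 9.0000)


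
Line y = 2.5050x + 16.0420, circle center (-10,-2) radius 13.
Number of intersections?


Substitute y = 2.5050x + 16.0420: (x+ 10)^2 + (2.5050x+16.0420+ 2)^2 = 169
Expand to Ax^2 + Bx + C = 0, where b-k = 18.042
A = 1+m^2 = 7.275025
B = 2(m(b-k) - h) = 2(2.5050*18.042 + 10) = 110.39042
C = h^2 + (b-k)^2 - r^2 = 100 + 325.513764 - 169 = 256.513764
disc = B^2-4AC = 12186.0448 - 7464.5762 = 4721.4686
disc > 0

2 intersection points


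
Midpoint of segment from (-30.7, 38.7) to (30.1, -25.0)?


Mx = (-30.7 + 30.1)/2 = -0.6/2 = -0.3000
My = (38.7 - 25.0)/2 = 13.7/2 = 6.8500

(-0.3000, 6.8500)


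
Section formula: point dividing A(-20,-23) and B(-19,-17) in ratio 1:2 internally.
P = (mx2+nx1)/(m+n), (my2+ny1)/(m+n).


Px = (1*(-19) + 2*(-20))/3 = -59/3 = -19.6667
Py = (1*(-17) + 2*(-23))/3 = -63/3 = -21.0000

P = (-19.6667, -21.0000)


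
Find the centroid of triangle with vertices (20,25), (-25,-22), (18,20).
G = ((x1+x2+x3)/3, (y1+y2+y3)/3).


Gx = (20- 25+18)/3 = 13/3 = 4.3333
Gy = (25- 22+20)/3 = 23/3 = 7.6667

G = (4.3333, 7.6667)


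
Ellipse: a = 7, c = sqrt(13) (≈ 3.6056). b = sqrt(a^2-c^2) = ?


b^2 = 7^2 - (sqrt(13))^2 = 49 - 13 = 36
b = sqrt(36) = 6

b = 6


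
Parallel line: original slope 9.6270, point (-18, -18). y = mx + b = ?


Parallel lines have equal slopes.
m2 = 9.6270
b2 = -18 - 9.6270*(-18) = 155.2860

y = 9.6270x + 155.2860


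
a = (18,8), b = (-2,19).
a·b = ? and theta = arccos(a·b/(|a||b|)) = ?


a·b = 18*(-2) + 8*19 = -36 + 152 = 116
|a| = sqrt(324+64) = 19.6977
|b| = sqrt(4+361) = 19.1050
cos(theta) = 116/(sqrt(388)*sqrt(365)) = 116/sqrt(141620) = 0.308245
theta = arccos(116/sqrt(141620)) = 72.0465 degrees

a·b = 116, theta = 72.0465 deg


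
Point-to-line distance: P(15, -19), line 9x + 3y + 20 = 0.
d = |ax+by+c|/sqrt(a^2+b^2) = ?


|9*15 + 3*(-19) + 20| = |98| = 98
sqrt(81 + 9) = sqrt(90) = 9.4868
d = 98/sqrt(90) = 10.3301

10.3301


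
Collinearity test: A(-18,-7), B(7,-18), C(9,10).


-18*(-18-10) + 7*(10+ 7) + 9*(-7+ 18)
= 504 + 119 + 99 = 722

No, not collinear (determinant = 722)


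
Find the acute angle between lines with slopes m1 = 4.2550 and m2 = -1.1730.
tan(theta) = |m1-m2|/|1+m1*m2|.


m1-m2 = 5.428
1+m1*m2 = -3.991115
tan(theta) = |5.428/(-3.991115)| = 1.360021
theta = arctan(|5.428/(-3.991115)|) = 53.6736 degrees (acute angle)

53.6736 degrees


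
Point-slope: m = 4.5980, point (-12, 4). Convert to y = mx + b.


y - 4 = 4.5980(x + 12)
y = 4.5980x + 4 - 4.5980*(-12)
y = 4.5980x + 59.1760

y = 4.5980x + 59.1760


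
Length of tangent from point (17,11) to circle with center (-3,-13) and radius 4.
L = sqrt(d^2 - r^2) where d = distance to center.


d = sqrt((17+ 3)^2 + (11+ 13)^2) = sqrt(400+576) = 31.2410
L = sqrt(976.0000 - 16) = sqrt(960.0000) = 30.9839

30.9839


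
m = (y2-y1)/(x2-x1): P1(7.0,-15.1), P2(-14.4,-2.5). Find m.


dy = -2.5 + 15.1 = 12.6
dx = -14.4 - 7.0 = -21.4
m = 12.6/(-21.4) = -0.5888

m = -0.5888


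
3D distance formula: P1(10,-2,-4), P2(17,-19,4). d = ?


dx=7, dy=-17, dz=8
d = sqrt(49+289+64) = sqrt(402) = 20.0499

20.0499


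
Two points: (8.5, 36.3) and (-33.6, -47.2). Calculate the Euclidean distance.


dx = -33.6 - 8.5 = -42.1
dy = -47.2 - 36.3 = -83.5
d = sqrt(1772.41 + 6972.25) = sqrt(8744.66) = 93.5129

93.5129


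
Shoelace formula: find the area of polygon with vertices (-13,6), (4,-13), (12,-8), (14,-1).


sum(xi*y_{i+1}) = -13*(-13) + 4*(-8) + 12*(-1) + 14*6 = 209
sum(yi*x_{i+1}) = 6*4 - 13*12 - 8*14 - 1*(-13) = -231
Area = |209 + 231|/2 = 440/2 = 220.0000

220.0000 sq units


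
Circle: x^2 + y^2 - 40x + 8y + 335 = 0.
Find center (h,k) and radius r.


h = -D/2 = 40/2 = 20
k = -E/2 = -8/2 = -4
r^2 = h^2 + k^2 - F = 400 + 16 - 335 = 81
r = 9

Center (20, -4), radius = 9


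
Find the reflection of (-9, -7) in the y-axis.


Reflection rule for y-axis: (-x, y)
(-9, -7) -> (9, -7)

(9, -7)


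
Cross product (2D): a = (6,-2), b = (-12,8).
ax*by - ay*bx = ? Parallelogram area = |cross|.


cross = 6*8 + 2*(-12) = 48 - 24 = 24
Parallelogram area = |24| = 24

cross = 24, parallelogram area = 24


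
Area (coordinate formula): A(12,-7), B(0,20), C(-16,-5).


12*(20+ 5) = 300
0*(-5+ 7) = 0
-16*(-7-20) = 432
sum = 732
Area = |732|/2 = 366.0000

366.0000 sq units


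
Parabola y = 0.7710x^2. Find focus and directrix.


a = 0.7710
1/(4a) = 0.3243
Focus = (0, 0.3243)
Directrix: y = -0.3243

Focus = (0, 0.3243), Directrix: y = -0.3243


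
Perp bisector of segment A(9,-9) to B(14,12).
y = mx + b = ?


Midpoint = (11.5, 1.5)
Slope of AB = dy/dx = 21/5 = 4.2000
Perp slope = -dx/dy = -5/21 = -0.2381
b = My - (perp slope)*Mx = 1.5 + (5*11.5)/21 = 1.5 + 2.7381 = 4.2381

y = -0.2381x + 4.2381


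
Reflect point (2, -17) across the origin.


Reflection rule for origin: (-x, -y)
(2, -17) -> (-2, 17)

(-2, 17)


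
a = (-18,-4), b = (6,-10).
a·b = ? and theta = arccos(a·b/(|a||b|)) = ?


a·b = -18*6 - 4*(-10) = -108 + 40 = -68
|a| = sqrt(324+16) = 18.4391
|b| = sqrt(36+100) = 11.6619
cos(theta) = -68/(sqrt(340)*sqrt(136)) = -68/sqrt(46240) = -0.316228
theta = arccos(-68/sqrt(46240)) = 108.4349 degrees

a·b = -68, theta = 108.4349 deg


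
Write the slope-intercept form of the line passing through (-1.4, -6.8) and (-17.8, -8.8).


m = (-2)/(-16.4) = 0.1220
b = y1 - m*x1 = -6.8 - (-2*(-1.4))/(-16.4) = -6.8 + 0.1707 = -6.6293

y = 0.1220x - 6.6293


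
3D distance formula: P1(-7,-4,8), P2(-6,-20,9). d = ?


dx=1, dy=-16, dz=1
d = sqrt(1+256+1) = sqrt(258) = 16.0624

16.0624


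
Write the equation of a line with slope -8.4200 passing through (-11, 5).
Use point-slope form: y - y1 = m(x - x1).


y - 5 = -8.4200(x + 11)
y = -8.4200x + 5 + 8.4200*(-11)
y = -8.4200x - 87.6200

y = -8.4200x - 87.6200


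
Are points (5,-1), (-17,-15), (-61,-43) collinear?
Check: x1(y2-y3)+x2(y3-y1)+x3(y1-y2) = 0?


5*(-15+ 43) - 17*(-43+ 1) - 61*(-1+ 15)
= 140 + 714 - 854 = 0

Yes, collinear (determinant = 0)


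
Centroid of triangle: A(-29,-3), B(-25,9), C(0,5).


Gx = (-29- 25+0)/3 = -54/3 = -18.0000
Gy = (-3+9+5)/3 = 11/3 = 3.6667

G = (-18.0000, 3.6667)


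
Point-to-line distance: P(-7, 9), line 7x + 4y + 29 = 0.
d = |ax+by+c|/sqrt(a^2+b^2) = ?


|7*(-7) + 4*9 + 29| = |16| = 16
sqrt(49 + 16) = sqrt(65) = 8.0623
d = 16/sqrt(65) = 1.9846

1.9846


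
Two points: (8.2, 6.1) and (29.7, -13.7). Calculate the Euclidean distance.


dx = 29.7 - 8.2 = 21.5
dy = -13.7 - 6.1 = -19.8
d = sqrt(462.25 + 392.04) = sqrt(854.29) = 29.2282

29.2282


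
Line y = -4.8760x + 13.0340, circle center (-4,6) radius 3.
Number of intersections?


Substitute y = -4.8760x + 13.0340: (x+ 4)^2 + (-4.8760x+13.0340-6)^2 = 9
Expand to Ax^2 + Bx + C = 0, where b-k = 7.034
A = 1+m^2 = 24.775376
B = 2(m(b-k) - h) = 2(-4.8760*7.034 + 4) = -60.595568
C = h^2 + (b-k)^2 - r^2 = 16 + 49.477156 - 9 = 56.477156
disc = B^2-4AC = 3671.8229 - 5596.9711 = -1925.1482
disc < 0

0 intersection points


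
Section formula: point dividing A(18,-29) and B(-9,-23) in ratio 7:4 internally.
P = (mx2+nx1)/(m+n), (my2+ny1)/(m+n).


Px = (7*(-9) + 4*18)/11 = 9/11 = 0.8182
Py = (7*(-23) + 4*(-29))/11 = -277/11 = -25.1818

P = (0.8182, -25.1818)


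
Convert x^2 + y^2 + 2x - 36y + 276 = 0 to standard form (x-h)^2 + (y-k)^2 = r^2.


h = -D/2 = -2/2 = -1
k = -E/2 = 36/2 = 18
r^2 = h^2 + k^2 - F = 1 + 324 - 276 = 49
r = 7

Center (-1, 18), radius = 7


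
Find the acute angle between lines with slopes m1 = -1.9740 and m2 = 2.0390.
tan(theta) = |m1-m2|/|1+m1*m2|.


m1-m2 = -4.013
1+m1*m2 = -3.024986
tan(theta) = |-4.013/(-3.024986)| = 1.326618
theta = arctan(|-4.013/(-3.024986)|) = 52.9911 degrees (acute angle)

52.9911 degrees


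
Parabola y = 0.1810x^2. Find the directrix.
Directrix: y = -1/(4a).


a = 0.1810
1/(4a) = 1.3812
directrix: y = -1.3812 = -1.3812

y = -1.3812


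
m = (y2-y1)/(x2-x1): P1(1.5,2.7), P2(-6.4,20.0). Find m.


dy = 20.0 - 2.7 = 17.3
dx = -6.4 - 1.5 = -7.9
m = 17.3/(-7.9) = -2.1899

m = -2.1899


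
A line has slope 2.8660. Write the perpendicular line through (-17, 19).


Perpendicular slope = -1/m1 = -1/2.8660 = -0.3489
b2 = y0 - m2*x0 = 19 - 17/2.8660 = 19 - 5.9316 = 13.0684

y = -0.3489x + 13.0684


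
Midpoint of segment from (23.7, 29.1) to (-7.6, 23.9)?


Mx = (23.7 - 7.6)/2 = 16.1/2 = 8.0500
My = (29.1 + 23.9)/2 = 53.0/2 = 26.5000

(8.0500, 26.5000)


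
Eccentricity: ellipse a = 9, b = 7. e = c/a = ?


c = sqrt(81-49) = sqrt(32) = 5.6569
e = c/a = sqrt(32)/9 = 0.6285

e = 0.6285


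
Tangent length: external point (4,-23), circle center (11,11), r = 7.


d = sqrt((4-11)^2 + (-23-11)^2) = sqrt(49+1156) = 34.7131
L = sqrt(1205.0000 - 49) = sqrt(1156.0000) = 34.0000

34.0000


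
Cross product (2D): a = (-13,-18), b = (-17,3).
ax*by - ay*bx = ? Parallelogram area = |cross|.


cross = -13*3 + 18*(-17) = -39 - 306 = -345
Parallelogram area = |-345| = 345

cross = -345, parallelogram area = 345


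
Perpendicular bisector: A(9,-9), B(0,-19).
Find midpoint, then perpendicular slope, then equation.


Midpoint = (4.5, -14)
Slope of AB = dy/dx = -10/(-9) = 1.1111
Perp slope = -dx/dy = -9/10 = -0.9000
b = My - (perp slope)*Mx = -14 + (-9*4.5)/(-10) = -14 + 4.0500 = -9.9500

y = -0.9000x - 9.9500


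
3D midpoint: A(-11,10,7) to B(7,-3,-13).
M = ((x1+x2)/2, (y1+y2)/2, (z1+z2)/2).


Mx = (-11+7)/2 = -2.0000
My = (10- 3)/2 = 3.5000
Mz = (7- 13)/2 = -3.0000

M = (-2.0000, 3.5000, -3.0000)


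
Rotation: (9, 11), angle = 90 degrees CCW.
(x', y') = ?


cos(90) = 0, sin(90) = 1
x' = 9*0 - 11*1 = -11
y' = 9*1 + 11*0 = 9

(-11, 9)


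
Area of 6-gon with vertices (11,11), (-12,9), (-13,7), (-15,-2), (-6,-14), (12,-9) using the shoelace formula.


sum(xi*y_{i+1}) = 11*9 - 12*7 - 13*(-2) - 15*(-14) - 6*(-9) + 12*11 = 437
sum(yi*x_{i+1}) = 11*(-12) + 9*(-13) + 7*(-15) - 2*(-6) - 14*12 - 9*11 = -609
Area = |437 + 609|/2 = 1046/2 = 523.0000

523.0000 sq units


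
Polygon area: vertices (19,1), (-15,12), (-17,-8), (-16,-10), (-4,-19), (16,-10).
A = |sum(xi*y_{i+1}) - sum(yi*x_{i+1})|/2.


sum(xi*y_{i+1}) = 19*12 - 15*(-8) - 17*(-10) - 16*(-19) - 4*(-10) + 16*1 = 878
sum(yi*x_{i+1}) = 1*(-15) + 12*(-17) - 8*(-16) - 10*(-4) - 19*16 - 10*19 = -545
Area = |878 + 545|/2 = 1423/2 = 711.5000

711.5000 sq units


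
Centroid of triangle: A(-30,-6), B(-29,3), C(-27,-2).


Gx = (-30- 29- 27)/3 = -86/3 = -28.6667
Gy = (-6+3- 2)/3 = -5/3 = -1.6667

G = (-28.6667, -1.6667)


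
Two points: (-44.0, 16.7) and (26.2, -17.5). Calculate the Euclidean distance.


dx = 26.2 + 44.0 = 70.2
dy = -17.5 - 16.7 = -34.2
d = sqrt(4928.04 + 1169.64) = sqrt(6097.68) = 78.0876

78.0876


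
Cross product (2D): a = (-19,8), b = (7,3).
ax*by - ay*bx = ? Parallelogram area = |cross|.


cross = -19*3 - 8*7 = -57 - 56 = -113
Parallelogram area = |-113| = 113

cross = -113, parallelogram area = 113


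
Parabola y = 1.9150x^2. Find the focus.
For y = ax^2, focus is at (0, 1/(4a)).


a = 1.9150
4a = 7.6600
focus = (0, 1/7.6600) = (0, 0.1305)

Focus = (0, 0.1305)


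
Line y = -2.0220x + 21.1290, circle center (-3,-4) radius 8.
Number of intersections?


Substitute y = -2.0220x + 21.1290: (x+ 3)^2 + (-2.0220x+21.1290+ 4)^2 = 64
Expand to Ax^2 + Bx + C = 0, where b-k = 25.129
A = 1+m^2 = 5.088484
B = 2(m(b-k) - h) = 2(-2.0220*25.129 + 3) = -95.621676
C = h^2 + (b-k)^2 - r^2 = 9 + 631.466641 - 64 = 576.466641
disc = B^2-4AC = 9143.5049 - 11733.3651 = -2589.8602
disc < 0

0 intersection points


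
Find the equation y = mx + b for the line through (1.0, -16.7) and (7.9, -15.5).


m = (1.2)/(6.9) = 0.1739
b = y1 - m*x1 = -16.7 - (1.2*1.0)/(6.9) = -16.7 - 0.1739 = -16.8739

y = 0.1739x - 16.8739


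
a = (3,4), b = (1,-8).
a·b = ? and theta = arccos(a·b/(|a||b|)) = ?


a·b = 3*1 + 4*(-8) = 3 - 32 = -29
|a| = sqrt(9+16) = 5.0000
|b| = sqrt(1+64) = 8.0623
cos(theta) = -29/(sqrt(25)*sqrt(65)) = -29/sqrt(1625) = -0.719401
theta = arccos(-29/sqrt(1625)) = 136.0051 degrees

a·b = -29, theta = 136.0051 deg


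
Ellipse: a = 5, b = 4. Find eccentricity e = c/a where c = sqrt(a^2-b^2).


c = sqrt(25-16) = sqrt(9) = 3.0000
e = c/a = 3/5 = 0.6000

e = 0.6000


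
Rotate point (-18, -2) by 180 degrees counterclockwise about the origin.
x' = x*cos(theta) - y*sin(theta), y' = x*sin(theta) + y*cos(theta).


cos(180) = -1, sin(180) = 0
x' = -18*(-1) + 2*0 = 18
y' = -18*0 - 2*(-1) = 2

(18, 2)


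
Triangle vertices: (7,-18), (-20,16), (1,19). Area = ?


7*(16-19) = -21
-20*(19+ 18) = -740
1*(-18-16) = -34
sum = -795
Area = |-795|/2 = 397.5000

397.5000 sq units


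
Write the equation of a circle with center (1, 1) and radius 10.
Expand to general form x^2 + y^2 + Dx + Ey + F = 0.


(x-1)^2 + (y-1)^2 = 10^2
D = -2h = -2, E = -2k = -2
F = h^2+k^2-r^2 = 1+1-100 = -98

x^2 + y^2 - 2x - 2y - 98 = 0


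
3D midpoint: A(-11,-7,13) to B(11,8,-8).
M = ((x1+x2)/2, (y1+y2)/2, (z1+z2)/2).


Mx = (-11+11)/2 = 0
My = (-7+8)/2 = 0.5000
Mz = (13- 8)/2 = 2.5000

M = (0, 0.5000, 2.5000)


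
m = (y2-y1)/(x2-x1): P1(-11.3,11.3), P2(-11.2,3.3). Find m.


dy = 3.3 - 11.3 = -8.0
dx = -11.2 + 11.3 = 0.1
m = -8.0/0.1 = -80.0000

m = -80.0000


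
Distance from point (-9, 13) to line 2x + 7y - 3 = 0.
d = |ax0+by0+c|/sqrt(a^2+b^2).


|2*(-9) + 7*13 - 3| = |70| = 70
sqrt(4 + 49) = sqrt(53) = 7.2801
d = 70/sqrt(53) = 9.6152

9.6152


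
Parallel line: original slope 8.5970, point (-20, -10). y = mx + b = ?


Parallel lines have equal slopes.
m2 = 8.5970
b2 = -10 - 8.5970*(-20) = 161.9400

y = 8.5970x + 161.9400


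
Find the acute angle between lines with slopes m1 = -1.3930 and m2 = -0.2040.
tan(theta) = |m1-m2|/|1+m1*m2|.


m1-m2 = -1.189
1+m1*m2 = 1.284172
tan(theta) = |-1.189/1.284172| = 0.925888
theta = arctan(|-1.189/1.284172|) = 42.7962 degrees (acute angle)

42.7962 degrees


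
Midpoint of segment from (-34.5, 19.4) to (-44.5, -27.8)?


Mx = (-34.5 - 44.5)/2 = -79.0/2 = -39.5000
My = (19.4 - 27.8)/2 = -8.4/2 = -4.2000

(-39.5000, -4.2000)


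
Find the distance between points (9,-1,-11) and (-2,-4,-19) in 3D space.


dx=-11, dy=-3, dz=-8
d = sqrt(121+9+64) = sqrt(194) = 13.9284

13.9284


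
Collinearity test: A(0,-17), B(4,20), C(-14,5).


0*(20-5) + 4*(5+ 17) - 14*(-17-20)
= 0 + 88 + 518 = 606

No, not collinear (determinant = 606)


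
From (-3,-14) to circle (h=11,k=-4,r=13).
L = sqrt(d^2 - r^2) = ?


d = sqrt((-3-11)^2 + (-14+ 4)^2) = sqrt(196+100) = 17.2047
L = sqrt(296.0000 - 169) = sqrt(127.0000) = 11.2694

11.2694


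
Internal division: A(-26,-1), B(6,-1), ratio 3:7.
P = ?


Px = (3*6 + 7*(-26))/10 = -164/10 = -16.4000
Py = (3*(-1) + 7*(-1))/10 = -10/10 = -1.0000

P = (-16.4000, -1.0000)


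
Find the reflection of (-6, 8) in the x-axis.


Reflection rule for x-axis: (x, -y)
(-6, 8) -> (-6, -8)

(-6, -8)


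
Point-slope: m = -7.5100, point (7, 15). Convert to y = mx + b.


y - 15 = -7.5100(x - 7)
y = -7.5100x + 15 + 7.5100*7
y = -7.5100x + 67.5700

y = -7.5100x + 67.5700


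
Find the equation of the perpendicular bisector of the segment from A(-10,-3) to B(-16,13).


Midpoint = (-13, 5)
Slope of AB = dy/dx = 16/(-6) = -2.6667
Perp slope = -dx/dy = 6/16 = 0.3750
b = My - (perp slope)*Mx = 5 + (-6*(-13))/16 = 5 + 4.8750 = 9.8750

y = 0.3750x + 9.8750


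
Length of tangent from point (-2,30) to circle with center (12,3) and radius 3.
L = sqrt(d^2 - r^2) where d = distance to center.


d = sqrt((-2-12)^2 + (30-3)^2) = sqrt(196+729) = 30.4138
L = sqrt(925.0000 - 9) = sqrt(916.0000) = 30.2655

30.2655


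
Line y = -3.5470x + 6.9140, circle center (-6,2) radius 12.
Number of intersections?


Substitute y = -3.5470x + 6.9140: (x+ 6)^2 + (-3.5470x+6.9140-2)^2 = 144
Expand to Ax^2 + Bx + C = 0, where b-k = 4.914
A = 1+m^2 = 13.581209
B = 2(m(b-k) - h) = 2(-3.5470*4.914 + 6) = -22.859916
C = h^2 + (b-k)^2 - r^2 = 36 + 24.147396 - 144 = -83.852604
disc = B^2-4AC = 522.5758 + 4555.2790 = 5077.8548
disc > 0

2 intersection points


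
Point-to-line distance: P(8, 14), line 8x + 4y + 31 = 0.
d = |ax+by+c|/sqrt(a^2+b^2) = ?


|8*8 + 4*14 + 31| = |151| = 151
sqrt(64 + 16) = sqrt(80) = 8.9443
d = 151/sqrt(80) = 16.8823

16.8823


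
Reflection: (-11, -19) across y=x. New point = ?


Reflection rule for y=x: (y, x)
(-11, -19) -> (-19, -11)

(-19, -11)


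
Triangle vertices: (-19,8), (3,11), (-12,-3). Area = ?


-19*(11+ 3) = -266
3*(-3-8) = -33
-12*(8-11) = 36
sum = -263
Area = |-263|/2 = 131.5000

131.5000 sq units


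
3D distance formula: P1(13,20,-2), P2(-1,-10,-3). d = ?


dx=-14, dy=-30, dz=-1
d = sqrt(196+900+1) = sqrt(1097) = 33.1210

33.1210


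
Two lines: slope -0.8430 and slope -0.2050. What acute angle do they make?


m1-m2 = -0.638
1+m1*m2 = 1.172815
tan(theta) = |-0.638/1.172815| = 0.543990
theta = arctan(|-0.638/1.172815|) = 28.5458 degrees (acute angle)

28.5458 degrees


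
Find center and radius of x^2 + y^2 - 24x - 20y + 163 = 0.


h = -D/2 = 24/2 = 12
k = -E/2 = 20/2 = 10
r^2 = h^2 + k^2 - F = 144 + 100 - 163 = 81
r = 9

Center (12, 10), radius = 9


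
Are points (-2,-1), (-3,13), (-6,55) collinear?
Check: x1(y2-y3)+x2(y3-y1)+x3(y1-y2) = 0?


-2*(13-55) - 3*(55+ 1) - 6*(-1-13)
= 84 - 168 + 84 = 0

Yes, collinear (determinant = 0)


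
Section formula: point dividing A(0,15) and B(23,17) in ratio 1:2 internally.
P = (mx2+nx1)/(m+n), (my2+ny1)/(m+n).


Px = (1*23 + 2*0)/3 = 23/3 = 7.6667
Py = (1*17 + 2*15)/3 = 47/3 = 15.6667

P = (7.6667, 15.6667)


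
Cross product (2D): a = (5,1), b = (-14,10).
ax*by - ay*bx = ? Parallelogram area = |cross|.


cross = 5*10 - 1*(-14) = 50 + 14 = 64
Parallelogram area = |64| = 64

cross = 64, parallelogram area = 64


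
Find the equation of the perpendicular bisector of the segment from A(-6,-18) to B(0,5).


Midpoint = (-3, -6.5)
Slope of AB = dy/dx = 23/6 = 3.8333
Perp slope = -dx/dy = -6/23 = -0.2609
b = My - (perp slope)*Mx = -6.5 + (6*(-3))/23 = -6.5 - 0.7826 = -7.2826

y = -0.2609x - 7.2826


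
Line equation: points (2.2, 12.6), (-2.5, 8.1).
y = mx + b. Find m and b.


m = (-4.5)/(-4.7) = 0.9574
b = y1 - m*x1 = 12.6 - (-4.5*2.2)/(-4.7) = 12.6 - 2.1064 = 10.4936

y = 0.9574x + 10.4936


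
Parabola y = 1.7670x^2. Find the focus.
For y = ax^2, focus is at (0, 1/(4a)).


a = 1.7670
4a = 7.0680
focus = (0, 1/7.0680) = (0, 0.1415)

Focus = (0, 0.1415)


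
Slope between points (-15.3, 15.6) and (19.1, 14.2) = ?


dy = 14.2 - 15.6 = -1.4
dx = 19.1 + 15.3 = 34.4
m = -1.4/34.4 = -0.0407

m = -0.0407


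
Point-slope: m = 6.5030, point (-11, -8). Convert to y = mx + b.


y + 8 = 6.5030(x + 11)
y = 6.5030x - 8 - 6.5030*(-11)
y = 6.5030x + 63.5330

y = 6.5030x + 63.5330


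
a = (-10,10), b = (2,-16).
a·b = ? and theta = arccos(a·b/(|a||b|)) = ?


a·b = -10*2 + 10*(-16) = -20 - 160 = -180
|a| = sqrt(100+100) = 14.1421
|b| = sqrt(4+256) = 16.1245
cos(theta) = -180/(sqrt(200)*sqrt(260)) = -180/sqrt(52000) = -0.789352
theta = arccos(-180/sqrt(52000)) = 142.1250 degrees

a·b = -180, theta = 142.1250 deg


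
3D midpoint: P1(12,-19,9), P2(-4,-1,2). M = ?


Mx = (12- 4)/2 = 4.0000
My = (-19- 1)/2 = -10.0000
Mz = (9+2)/2 = 5.5000

M = (4.0000, -10.0000, 5.5000)


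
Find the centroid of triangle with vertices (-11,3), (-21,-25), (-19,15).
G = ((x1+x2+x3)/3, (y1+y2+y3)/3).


Gx = (-11- 21- 19)/3 = -51/3 = -17.0000
Gy = (3- 25+15)/3 = -7/3 = -2.3333

G = (-17.0000, -2.3333)


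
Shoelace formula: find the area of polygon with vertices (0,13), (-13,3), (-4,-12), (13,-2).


sum(xi*y_{i+1}) = 0*3 - 13*(-12) - 4*(-2) + 13*13 = 333
sum(yi*x_{i+1}) = 13*(-13) + 3*(-4) - 12*13 - 2*0 = -337
Area = |333 + 337|/2 = 670/2 = 335.0000

335.0000 sq units


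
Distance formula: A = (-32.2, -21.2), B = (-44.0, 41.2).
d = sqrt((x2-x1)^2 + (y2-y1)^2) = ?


dx = -44.0 + 32.2 = -11.8
dy = 41.2 + 21.2 = 62.4
d = sqrt(139.24 + 3893.76) = sqrt(4033) = 63.5059

63.5059


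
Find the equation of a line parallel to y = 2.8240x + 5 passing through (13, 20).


Parallel lines have equal slopes.
m2 = 2.8240
b2 = 20 - 2.8240*13 = -16.7120

y = 2.8240x - 16.7120


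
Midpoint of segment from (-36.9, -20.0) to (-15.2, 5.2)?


Mx = (-36.9 - 15.2)/2 = -52.1/2 = -26.0500
My = (-20.0 + 5.2)/2 = -14.8/2 = -7.4000

(-26.0500, -7.4000)


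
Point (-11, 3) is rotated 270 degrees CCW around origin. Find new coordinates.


cos(270) = 0, sin(270) = -1
x' = -11*0 - 3*(-1) = 3
y' = -11*(-1) + 3*0 = 11

(3, 11)


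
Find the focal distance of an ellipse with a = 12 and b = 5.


c^2 = 12^2 - 5^2 = 144 - 25 = 119
c = sqrt(119) = 10.9087

c = 10.9087


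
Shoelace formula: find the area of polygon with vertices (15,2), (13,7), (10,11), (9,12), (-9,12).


sum(xi*y_{i+1}) = 15*7 + 13*11 + 10*12 + 9*12 - 9*2 = 458
sum(yi*x_{i+1}) = 2*13 + 7*10 + 11*9 + 12*(-9) + 12*15 = 267
Area = |458 - 267|/2 = 191/2 = 95.5000

95.5000 sq units


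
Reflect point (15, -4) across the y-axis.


Reflection rule for y-axis: (-x, y)
(15, -4) -> (-15, -4)

(-15, -4)


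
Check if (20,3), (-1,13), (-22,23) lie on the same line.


20*(13-23) - 1*(23-3) - 22*(3-13)
= -200 - 20 + 220 = 0

Yes, collinear (determinant = 0)


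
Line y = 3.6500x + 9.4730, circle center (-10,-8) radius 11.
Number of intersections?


Substitute y = 3.6500x + 9.4730: (x+ 10)^2 + (3.6500x+9.4730+ 8)^2 = 121
Expand to Ax^2 + Bx + C = 0, where b-k = 17.473
A = 1+m^2 = 14.3225
B = 2(m(b-k) - h) = 2(3.6500*17.473 + 10) = 147.5529
C = h^2 + (b-k)^2 - r^2 = 100 + 305.305729 - 121 = 284.305729
disc = B^2-4AC = 21771.8583 - 16287.8752 = 5483.9831
disc > 0

2 intersection points


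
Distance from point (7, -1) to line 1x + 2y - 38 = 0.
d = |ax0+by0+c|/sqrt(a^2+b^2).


|1*7 + 2*(-1) - 38| = |-33| = 33
sqrt(1 + 4) = sqrt(5) = 2.2361
d = 33/sqrt(5) = 14.7580

14.7580


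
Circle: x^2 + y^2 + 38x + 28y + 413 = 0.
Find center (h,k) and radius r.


h = -D/2 = -38/2 = -19
k = -E/2 = -28/2 = -14
r^2 = h^2 + k^2 - F = 361 + 196 - 413 = 144
r = 12

Center (-19, -14), radius = 12


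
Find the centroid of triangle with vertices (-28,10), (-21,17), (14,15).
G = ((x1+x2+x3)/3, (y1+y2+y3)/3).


Gx = (-28- 21+14)/3 = -35/3 = -11.6667
Gy = (10+17+15)/3 = 42/3 = 14.0000

G = (-11.6667, 14.0000)


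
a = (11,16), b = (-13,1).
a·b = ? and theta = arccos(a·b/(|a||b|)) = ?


a·b = 11*(-13) + 16*1 = -143 + 16 = -127
|a| = sqrt(121+256) = 19.4165
|b| = sqrt(169+1) = 13.0384
cos(theta) = -127/(sqrt(377)*sqrt(170)) = -127/sqrt(64090) = -0.501659
theta = arccos(-127/sqrt(64090)) = 120.1098 degrees

a·b = -127, theta = 120.1098 deg


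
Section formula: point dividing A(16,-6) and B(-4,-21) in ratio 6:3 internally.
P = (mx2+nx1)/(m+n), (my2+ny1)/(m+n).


Px = (6*(-4) + 3*16)/9 = 24/9 = 2.6667
Py = (6*(-21) + 3*(-6))/9 = -144/9 = -16.0000

P = (2.6667, -16.0000)


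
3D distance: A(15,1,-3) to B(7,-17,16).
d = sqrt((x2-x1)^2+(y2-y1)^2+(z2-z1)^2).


dx=-8, dy=-18, dz=19
d = sqrt(64+324+361) = sqrt(749) = 27.3679

27.3679


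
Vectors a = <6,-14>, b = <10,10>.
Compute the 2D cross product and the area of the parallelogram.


cross = 6*10 + 14*10 = 60 + 140 = 200
Parallelogram area = |200| = 200

cross = 200, parallelogram area = 200


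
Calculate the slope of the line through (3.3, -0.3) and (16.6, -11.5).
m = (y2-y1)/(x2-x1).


dy = -11.5 + 0.3 = -11.2
dx = 16.6 - 3.3 = 13.3
m = -11.2/13.3 = -0.8421

m = -0.8421


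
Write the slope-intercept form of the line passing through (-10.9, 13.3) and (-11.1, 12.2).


m = (-1.1)/(-0.2) = 5.5000
b = y1 - m*x1 = 13.3 - (-1.1*(-10.9))/(-0.2) = 13.3 + 59.9500 = 73.2500

y = 5.5000x + 73.2500


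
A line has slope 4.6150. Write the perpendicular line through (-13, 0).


Perpendicular slope = -1/m1 = -1/4.6150 = -0.2167
b2 = y0 - m2*x0 = 0 - 13/4.6150 = 0 - 2.8169 = -2.8169

y = -0.2167x - 2.8169


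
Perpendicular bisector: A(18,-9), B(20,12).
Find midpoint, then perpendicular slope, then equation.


Midpoint = (19, 1.5)
Slope of AB = dy/dx = 21/2 = 10.5000
Perp slope = -dx/dy = -2/21 = -0.0952
b = My - (perp slope)*Mx = 1.5 + (2*19)/21 = 1.5 + 1.8095 = 3.3095

y = -0.0952x + 3.3095


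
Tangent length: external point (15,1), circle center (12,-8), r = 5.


d = sqrt((15-12)^2 + (1+ 8)^2) = sqrt(9+81) = 9.4868
L = sqrt(90.0000 - 25) = sqrt(65.0000) = 8.0623

8.0623


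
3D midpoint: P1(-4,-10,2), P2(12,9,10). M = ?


Mx = (-4+12)/2 = 4.0000
My = (-10+9)/2 = -0.5000
Mz = (2+10)/2 = 6.0000

M = (4.0000, -0.5000, 6.0000)


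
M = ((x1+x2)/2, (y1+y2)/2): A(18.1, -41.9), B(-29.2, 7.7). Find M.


Mx = (18.1 - 29.2)/2 = -11.1/2 = -5.5500
My = (-41.9 + 7.7)/2 = -34.2/2 = -17.1000

(-5.5500, -17.1000)


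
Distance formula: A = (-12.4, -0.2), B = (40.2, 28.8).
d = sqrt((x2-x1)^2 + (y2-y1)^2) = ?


dx = 40.2 + 12.4 = 52.6
dy = 28.8 + 0.2 = 29.0
d = sqrt(2766.76 + 841.0) = sqrt(3607.76) = 60.0646

60.0646


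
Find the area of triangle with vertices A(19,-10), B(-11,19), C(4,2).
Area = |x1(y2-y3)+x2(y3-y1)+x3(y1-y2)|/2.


19*(19-2) = 323
-11*(2+ 10) = -132
4*(-10-19) = -116
sum = 75
Area = |75|/2 = 37.5000

37.5000 sq units


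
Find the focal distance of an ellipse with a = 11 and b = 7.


c^2 = 11^2 - 7^2 = 121 - 49 = 72
c = sqrt(72) = 8.4853

c = 8.4853


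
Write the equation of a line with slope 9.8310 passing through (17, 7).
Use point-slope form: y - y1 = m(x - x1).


y - 7 = 9.8310(x - 17)
y = 9.8310x + 7 - 9.8310*17
y = 9.8310x - 160.1270

y = 9.8310x - 160.1270


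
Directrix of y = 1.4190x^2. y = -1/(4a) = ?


a = 1.4190
1/(4a) = 0.1762
directrix: y = -0.1762 = -0.1762

y = -0.1762


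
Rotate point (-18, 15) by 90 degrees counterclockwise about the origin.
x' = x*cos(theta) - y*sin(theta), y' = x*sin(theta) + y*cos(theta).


cos(90) = 0, sin(90) = 1
x' = -18*0 - 15*1 = -15
y' = -18*1 + 15*0 = -18

(-15, -18)


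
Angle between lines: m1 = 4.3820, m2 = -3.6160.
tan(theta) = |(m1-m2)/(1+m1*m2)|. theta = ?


m1-m2 = 7.998
1+m1*m2 = -14.845312
tan(theta) = |7.998/(-14.845312)| = 0.538756
theta = arctan(|7.998/(-14.845312)|) = 28.3138 degrees (acute angle)

28.3138 degrees


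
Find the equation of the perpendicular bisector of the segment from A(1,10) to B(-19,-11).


Midpoint = (-9, -0.5)
Slope of AB = dy/dx = -21/(-20) = 1.0500
Perp slope = -dx/dy = -20/21 = -0.9524
b = My - (perp slope)*Mx = -0.5 + (-20*(-9))/(-21) = -0.5 - 8.5714 = -9.0714

y = -0.9524x - 9.0714


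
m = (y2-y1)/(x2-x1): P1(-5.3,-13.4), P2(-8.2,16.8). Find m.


dy = 16.8 + 13.4 = 30.2
dx = -8.2 + 5.3 = -2.9
m = 30.2/(-2.9) = -10.4138

m = -10.4138


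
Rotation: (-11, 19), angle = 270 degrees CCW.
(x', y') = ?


cos(270) = 0, sin(270) = -1
x' = -11*0 - 19*(-1) = 19
y' = -11*(-1) + 19*0 = 11

(19, 11)


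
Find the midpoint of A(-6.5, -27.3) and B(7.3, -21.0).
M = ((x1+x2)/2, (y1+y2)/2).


Mx = (-6.5 + 7.3)/2 = 0.8/2 = 0.4000
My = (-27.3 - 21.0)/2 = -48.3/2 = -24.1500

(0.4000, -24.1500)


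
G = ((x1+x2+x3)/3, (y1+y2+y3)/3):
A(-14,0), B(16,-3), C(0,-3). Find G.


Gx = (-14+16+0)/3 = 2/3 = 0.6667
Gy = (0- 3- 3)/3 = -6/3 = -2.0000

G = (0.6667, -2.0000)


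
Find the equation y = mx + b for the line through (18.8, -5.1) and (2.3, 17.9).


m = (23.0)/(-16.5) = -1.3939
b = y1 - m*x1 = -5.1 - (23.0*18.8)/(-16.5) = -5.1 + 26.2061 = 21.1061

y = -1.3939x + 21.1061


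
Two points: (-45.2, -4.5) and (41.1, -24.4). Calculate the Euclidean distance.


dx = 41.1 + 45.2 = 86.3
dy = -24.4 + 4.5 = -19.9
d = sqrt(7447.69 + 396.01) = sqrt(7843.7) = 88.5647

88.5647


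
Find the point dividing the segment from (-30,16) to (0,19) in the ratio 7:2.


Px = (7*0 + 2*(-30))/9 = -60/9 = -6.6667
Py = (7*19 + 2*16)/9 = 165/9 = 18.3333

P = (-6.6667, 18.3333)


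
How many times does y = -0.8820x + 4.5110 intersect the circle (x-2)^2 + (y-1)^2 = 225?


Substitute y = -0.8820x + 4.5110: (x-2)^2 + (-0.8820x+4.5110-1)^2 = 225
Expand to Ax^2 + Bx + C = 0, where b-k = 3.511
A = 1+m^2 = 1.777924
B = 2(m(b-k) - h) = 2(-0.8820*3.511 - 2) = -10.193404
C = h^2 + (b-k)^2 - r^2 = 4 + 12.327121 - 225 = -208.672879
disc = B^2-4AC = 103.9055 + 1484.0181 = 1587.9236
disc > 0

2 intersection points


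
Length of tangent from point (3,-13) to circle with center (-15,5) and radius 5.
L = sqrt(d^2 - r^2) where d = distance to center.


d = sqrt((3+ 15)^2 + (-13-5)^2) = sqrt(324+324) = 25.4558
L = sqrt(648.0000 - 25) = sqrt(623.0000) = 24.9600

24.9600


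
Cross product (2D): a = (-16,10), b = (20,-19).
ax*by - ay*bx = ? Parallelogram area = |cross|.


cross = -16*(-19) - 10*20 = 304 - 200 = 104
Parallelogram area = |104| = 104

cross = 104, parallelogram area = 104


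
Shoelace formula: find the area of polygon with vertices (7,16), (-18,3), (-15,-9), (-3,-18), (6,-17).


sum(xi*y_{i+1}) = 7*3 - 18*(-9) - 15*(-18) - 3*(-17) + 6*16 = 600
sum(yi*x_{i+1}) = 16*(-18) + 3*(-15) - 9*(-3) - 18*6 - 17*7 = -533
Area = |600 + 533|/2 = 1133/2 = 566.5000

566.5000 sq units


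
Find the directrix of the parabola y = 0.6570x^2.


a = 0.6570
1/(4a) = 0.3805
directrix: y = -0.3805 = -0.3805

y = -0.3805


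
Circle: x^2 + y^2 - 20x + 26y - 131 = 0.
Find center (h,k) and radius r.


h = -D/2 = 20/2 = 10
k = -E/2 = -26/2 = -13
r^2 = h^2 + k^2 - F = 100 + 169 + 131 = 400
r = 20

Center (10, -13), radius = 20


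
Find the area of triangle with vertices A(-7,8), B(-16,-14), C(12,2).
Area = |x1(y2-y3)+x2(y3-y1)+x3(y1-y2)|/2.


-7*(-14-2) = 112
-16*(2-8) = 96
12*(8+ 14) = 264
sum = 472
Area = |472|/2 = 236.0000

236.0000 sq units


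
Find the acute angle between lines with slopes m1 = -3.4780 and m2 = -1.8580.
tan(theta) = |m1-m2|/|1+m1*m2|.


m1-m2 = -1.62
1+m1*m2 = 7.462124
tan(theta) = |-1.62/7.462124| = 0.217096
theta = arctan(|-1.62/7.462124|) = 12.2486 degrees (acute angle)

12.2486 degrees
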